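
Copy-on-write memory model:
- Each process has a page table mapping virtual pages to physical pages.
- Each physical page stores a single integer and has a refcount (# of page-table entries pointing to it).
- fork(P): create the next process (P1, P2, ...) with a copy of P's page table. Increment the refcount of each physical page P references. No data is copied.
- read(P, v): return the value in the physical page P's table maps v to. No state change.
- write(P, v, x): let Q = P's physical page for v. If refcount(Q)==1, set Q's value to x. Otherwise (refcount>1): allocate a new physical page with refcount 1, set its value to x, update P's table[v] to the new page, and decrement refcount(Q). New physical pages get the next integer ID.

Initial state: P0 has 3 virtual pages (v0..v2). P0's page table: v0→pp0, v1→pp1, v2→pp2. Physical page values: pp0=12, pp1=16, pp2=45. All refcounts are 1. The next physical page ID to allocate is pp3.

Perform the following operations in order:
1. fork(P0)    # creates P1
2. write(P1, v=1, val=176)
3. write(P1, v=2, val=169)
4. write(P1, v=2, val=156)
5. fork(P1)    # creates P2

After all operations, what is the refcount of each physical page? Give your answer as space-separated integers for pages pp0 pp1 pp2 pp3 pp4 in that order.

Op 1: fork(P0) -> P1. 3 ppages; refcounts: pp0:2 pp1:2 pp2:2
Op 2: write(P1, v1, 176). refcount(pp1)=2>1 -> COPY to pp3. 4 ppages; refcounts: pp0:2 pp1:1 pp2:2 pp3:1
Op 3: write(P1, v2, 169). refcount(pp2)=2>1 -> COPY to pp4. 5 ppages; refcounts: pp0:2 pp1:1 pp2:1 pp3:1 pp4:1
Op 4: write(P1, v2, 156). refcount(pp4)=1 -> write in place. 5 ppages; refcounts: pp0:2 pp1:1 pp2:1 pp3:1 pp4:1
Op 5: fork(P1) -> P2. 5 ppages; refcounts: pp0:3 pp1:1 pp2:1 pp3:2 pp4:2

Answer: 3 1 1 2 2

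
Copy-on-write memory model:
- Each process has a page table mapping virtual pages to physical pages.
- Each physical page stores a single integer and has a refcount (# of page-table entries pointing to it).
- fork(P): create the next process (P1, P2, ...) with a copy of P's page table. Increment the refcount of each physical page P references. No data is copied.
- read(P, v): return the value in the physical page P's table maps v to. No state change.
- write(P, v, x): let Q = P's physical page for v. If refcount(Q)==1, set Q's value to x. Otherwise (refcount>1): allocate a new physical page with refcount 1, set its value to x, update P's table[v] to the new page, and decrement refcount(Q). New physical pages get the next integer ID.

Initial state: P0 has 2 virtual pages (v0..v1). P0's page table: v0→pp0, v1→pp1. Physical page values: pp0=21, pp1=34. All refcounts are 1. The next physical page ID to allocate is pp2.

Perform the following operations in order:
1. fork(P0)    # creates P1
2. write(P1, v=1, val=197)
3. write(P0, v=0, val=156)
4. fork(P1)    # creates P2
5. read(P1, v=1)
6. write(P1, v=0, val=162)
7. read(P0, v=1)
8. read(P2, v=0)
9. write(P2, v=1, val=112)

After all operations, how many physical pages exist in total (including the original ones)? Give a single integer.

Op 1: fork(P0) -> P1. 2 ppages; refcounts: pp0:2 pp1:2
Op 2: write(P1, v1, 197). refcount(pp1)=2>1 -> COPY to pp2. 3 ppages; refcounts: pp0:2 pp1:1 pp2:1
Op 3: write(P0, v0, 156). refcount(pp0)=2>1 -> COPY to pp3. 4 ppages; refcounts: pp0:1 pp1:1 pp2:1 pp3:1
Op 4: fork(P1) -> P2. 4 ppages; refcounts: pp0:2 pp1:1 pp2:2 pp3:1
Op 5: read(P1, v1) -> 197. No state change.
Op 6: write(P1, v0, 162). refcount(pp0)=2>1 -> COPY to pp4. 5 ppages; refcounts: pp0:1 pp1:1 pp2:2 pp3:1 pp4:1
Op 7: read(P0, v1) -> 34. No state change.
Op 8: read(P2, v0) -> 21. No state change.
Op 9: write(P2, v1, 112). refcount(pp2)=2>1 -> COPY to pp5. 6 ppages; refcounts: pp0:1 pp1:1 pp2:1 pp3:1 pp4:1 pp5:1

Answer: 6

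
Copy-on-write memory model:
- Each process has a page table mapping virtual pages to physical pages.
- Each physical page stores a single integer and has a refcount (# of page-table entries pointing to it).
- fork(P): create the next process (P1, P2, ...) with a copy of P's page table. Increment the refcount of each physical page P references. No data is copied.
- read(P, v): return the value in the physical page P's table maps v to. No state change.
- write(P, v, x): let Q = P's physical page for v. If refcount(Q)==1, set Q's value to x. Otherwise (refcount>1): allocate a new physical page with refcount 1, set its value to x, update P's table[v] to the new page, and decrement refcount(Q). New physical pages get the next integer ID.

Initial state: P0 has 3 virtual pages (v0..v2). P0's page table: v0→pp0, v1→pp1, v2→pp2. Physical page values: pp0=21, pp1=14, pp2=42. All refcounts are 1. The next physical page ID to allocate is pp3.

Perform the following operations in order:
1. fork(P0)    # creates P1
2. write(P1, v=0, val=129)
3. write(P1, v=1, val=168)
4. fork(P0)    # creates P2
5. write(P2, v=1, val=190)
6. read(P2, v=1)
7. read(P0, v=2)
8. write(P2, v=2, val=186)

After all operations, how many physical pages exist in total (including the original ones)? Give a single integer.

Answer: 7

Derivation:
Op 1: fork(P0) -> P1. 3 ppages; refcounts: pp0:2 pp1:2 pp2:2
Op 2: write(P1, v0, 129). refcount(pp0)=2>1 -> COPY to pp3. 4 ppages; refcounts: pp0:1 pp1:2 pp2:2 pp3:1
Op 3: write(P1, v1, 168). refcount(pp1)=2>1 -> COPY to pp4. 5 ppages; refcounts: pp0:1 pp1:1 pp2:2 pp3:1 pp4:1
Op 4: fork(P0) -> P2. 5 ppages; refcounts: pp0:2 pp1:2 pp2:3 pp3:1 pp4:1
Op 5: write(P2, v1, 190). refcount(pp1)=2>1 -> COPY to pp5. 6 ppages; refcounts: pp0:2 pp1:1 pp2:3 pp3:1 pp4:1 pp5:1
Op 6: read(P2, v1) -> 190. No state change.
Op 7: read(P0, v2) -> 42. No state change.
Op 8: write(P2, v2, 186). refcount(pp2)=3>1 -> COPY to pp6. 7 ppages; refcounts: pp0:2 pp1:1 pp2:2 pp3:1 pp4:1 pp5:1 pp6:1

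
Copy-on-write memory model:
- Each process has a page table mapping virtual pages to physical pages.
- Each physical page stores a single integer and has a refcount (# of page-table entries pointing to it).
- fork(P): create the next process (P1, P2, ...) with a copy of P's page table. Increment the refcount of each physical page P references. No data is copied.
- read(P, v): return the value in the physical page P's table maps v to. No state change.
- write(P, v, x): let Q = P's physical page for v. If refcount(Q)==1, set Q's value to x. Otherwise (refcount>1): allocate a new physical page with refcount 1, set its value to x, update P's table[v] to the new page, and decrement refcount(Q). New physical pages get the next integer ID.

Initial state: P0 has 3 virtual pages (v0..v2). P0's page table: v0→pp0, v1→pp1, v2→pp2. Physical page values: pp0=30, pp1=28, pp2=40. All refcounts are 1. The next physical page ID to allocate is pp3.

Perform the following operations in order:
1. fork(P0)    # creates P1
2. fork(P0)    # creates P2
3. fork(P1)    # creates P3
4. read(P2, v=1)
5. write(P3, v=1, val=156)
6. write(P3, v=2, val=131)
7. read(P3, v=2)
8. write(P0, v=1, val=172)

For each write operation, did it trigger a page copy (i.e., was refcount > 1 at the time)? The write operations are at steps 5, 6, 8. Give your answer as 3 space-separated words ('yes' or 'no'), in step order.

Op 1: fork(P0) -> P1. 3 ppages; refcounts: pp0:2 pp1:2 pp2:2
Op 2: fork(P0) -> P2. 3 ppages; refcounts: pp0:3 pp1:3 pp2:3
Op 3: fork(P1) -> P3. 3 ppages; refcounts: pp0:4 pp1:4 pp2:4
Op 4: read(P2, v1) -> 28. No state change.
Op 5: write(P3, v1, 156). refcount(pp1)=4>1 -> COPY to pp3. 4 ppages; refcounts: pp0:4 pp1:3 pp2:4 pp3:1
Op 6: write(P3, v2, 131). refcount(pp2)=4>1 -> COPY to pp4. 5 ppages; refcounts: pp0:4 pp1:3 pp2:3 pp3:1 pp4:1
Op 7: read(P3, v2) -> 131. No state change.
Op 8: write(P0, v1, 172). refcount(pp1)=3>1 -> COPY to pp5. 6 ppages; refcounts: pp0:4 pp1:2 pp2:3 pp3:1 pp4:1 pp5:1

yes yes yes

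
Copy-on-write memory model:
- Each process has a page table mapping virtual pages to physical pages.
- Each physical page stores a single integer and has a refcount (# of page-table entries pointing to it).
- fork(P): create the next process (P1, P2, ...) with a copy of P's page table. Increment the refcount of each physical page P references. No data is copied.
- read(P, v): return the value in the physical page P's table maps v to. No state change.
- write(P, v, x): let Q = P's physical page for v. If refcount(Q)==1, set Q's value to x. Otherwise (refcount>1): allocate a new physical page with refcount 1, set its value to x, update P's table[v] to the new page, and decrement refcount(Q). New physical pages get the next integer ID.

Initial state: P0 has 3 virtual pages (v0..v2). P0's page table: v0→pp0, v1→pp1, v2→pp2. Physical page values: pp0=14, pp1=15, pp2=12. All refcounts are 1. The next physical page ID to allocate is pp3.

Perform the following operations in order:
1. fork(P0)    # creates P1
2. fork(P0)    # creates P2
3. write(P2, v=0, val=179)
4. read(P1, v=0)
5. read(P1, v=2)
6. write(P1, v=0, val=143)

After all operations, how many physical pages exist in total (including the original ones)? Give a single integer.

Op 1: fork(P0) -> P1. 3 ppages; refcounts: pp0:2 pp1:2 pp2:2
Op 2: fork(P0) -> P2. 3 ppages; refcounts: pp0:3 pp1:3 pp2:3
Op 3: write(P2, v0, 179). refcount(pp0)=3>1 -> COPY to pp3. 4 ppages; refcounts: pp0:2 pp1:3 pp2:3 pp3:1
Op 4: read(P1, v0) -> 14. No state change.
Op 5: read(P1, v2) -> 12. No state change.
Op 6: write(P1, v0, 143). refcount(pp0)=2>1 -> COPY to pp4. 5 ppages; refcounts: pp0:1 pp1:3 pp2:3 pp3:1 pp4:1

Answer: 5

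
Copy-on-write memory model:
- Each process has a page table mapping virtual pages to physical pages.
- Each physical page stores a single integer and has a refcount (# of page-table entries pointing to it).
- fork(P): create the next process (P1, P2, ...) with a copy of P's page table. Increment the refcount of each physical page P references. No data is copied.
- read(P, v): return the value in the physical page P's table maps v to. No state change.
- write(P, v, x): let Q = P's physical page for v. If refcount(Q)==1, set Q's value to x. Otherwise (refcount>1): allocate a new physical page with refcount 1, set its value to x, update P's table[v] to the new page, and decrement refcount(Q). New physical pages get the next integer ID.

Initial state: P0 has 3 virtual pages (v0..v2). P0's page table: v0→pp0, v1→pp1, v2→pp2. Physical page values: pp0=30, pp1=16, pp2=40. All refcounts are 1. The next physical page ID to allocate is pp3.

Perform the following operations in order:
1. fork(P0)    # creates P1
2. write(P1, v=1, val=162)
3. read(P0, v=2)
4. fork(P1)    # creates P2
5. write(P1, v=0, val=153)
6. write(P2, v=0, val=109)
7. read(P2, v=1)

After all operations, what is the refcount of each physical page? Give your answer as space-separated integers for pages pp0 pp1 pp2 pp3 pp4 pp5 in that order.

Answer: 1 1 3 2 1 1

Derivation:
Op 1: fork(P0) -> P1. 3 ppages; refcounts: pp0:2 pp1:2 pp2:2
Op 2: write(P1, v1, 162). refcount(pp1)=2>1 -> COPY to pp3. 4 ppages; refcounts: pp0:2 pp1:1 pp2:2 pp3:1
Op 3: read(P0, v2) -> 40. No state change.
Op 4: fork(P1) -> P2. 4 ppages; refcounts: pp0:3 pp1:1 pp2:3 pp3:2
Op 5: write(P1, v0, 153). refcount(pp0)=3>1 -> COPY to pp4. 5 ppages; refcounts: pp0:2 pp1:1 pp2:3 pp3:2 pp4:1
Op 6: write(P2, v0, 109). refcount(pp0)=2>1 -> COPY to pp5. 6 ppages; refcounts: pp0:1 pp1:1 pp2:3 pp3:2 pp4:1 pp5:1
Op 7: read(P2, v1) -> 162. No state change.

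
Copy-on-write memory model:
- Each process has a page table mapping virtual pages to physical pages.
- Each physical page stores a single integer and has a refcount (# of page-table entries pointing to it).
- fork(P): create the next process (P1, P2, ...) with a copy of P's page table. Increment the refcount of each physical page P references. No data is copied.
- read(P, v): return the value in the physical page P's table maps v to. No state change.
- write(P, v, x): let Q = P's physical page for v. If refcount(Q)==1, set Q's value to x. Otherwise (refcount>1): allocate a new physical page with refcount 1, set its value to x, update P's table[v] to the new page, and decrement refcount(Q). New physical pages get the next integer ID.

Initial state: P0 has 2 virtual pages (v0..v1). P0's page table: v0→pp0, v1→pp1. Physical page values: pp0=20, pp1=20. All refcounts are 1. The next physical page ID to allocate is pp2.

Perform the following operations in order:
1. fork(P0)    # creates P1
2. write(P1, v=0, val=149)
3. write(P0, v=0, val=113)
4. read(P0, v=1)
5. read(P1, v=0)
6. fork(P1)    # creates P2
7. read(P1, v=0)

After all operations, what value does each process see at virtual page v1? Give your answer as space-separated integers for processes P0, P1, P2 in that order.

Op 1: fork(P0) -> P1. 2 ppages; refcounts: pp0:2 pp1:2
Op 2: write(P1, v0, 149). refcount(pp0)=2>1 -> COPY to pp2. 3 ppages; refcounts: pp0:1 pp1:2 pp2:1
Op 3: write(P0, v0, 113). refcount(pp0)=1 -> write in place. 3 ppages; refcounts: pp0:1 pp1:2 pp2:1
Op 4: read(P0, v1) -> 20. No state change.
Op 5: read(P1, v0) -> 149. No state change.
Op 6: fork(P1) -> P2. 3 ppages; refcounts: pp0:1 pp1:3 pp2:2
Op 7: read(P1, v0) -> 149. No state change.
P0: v1 -> pp1 = 20
P1: v1 -> pp1 = 20
P2: v1 -> pp1 = 20

Answer: 20 20 20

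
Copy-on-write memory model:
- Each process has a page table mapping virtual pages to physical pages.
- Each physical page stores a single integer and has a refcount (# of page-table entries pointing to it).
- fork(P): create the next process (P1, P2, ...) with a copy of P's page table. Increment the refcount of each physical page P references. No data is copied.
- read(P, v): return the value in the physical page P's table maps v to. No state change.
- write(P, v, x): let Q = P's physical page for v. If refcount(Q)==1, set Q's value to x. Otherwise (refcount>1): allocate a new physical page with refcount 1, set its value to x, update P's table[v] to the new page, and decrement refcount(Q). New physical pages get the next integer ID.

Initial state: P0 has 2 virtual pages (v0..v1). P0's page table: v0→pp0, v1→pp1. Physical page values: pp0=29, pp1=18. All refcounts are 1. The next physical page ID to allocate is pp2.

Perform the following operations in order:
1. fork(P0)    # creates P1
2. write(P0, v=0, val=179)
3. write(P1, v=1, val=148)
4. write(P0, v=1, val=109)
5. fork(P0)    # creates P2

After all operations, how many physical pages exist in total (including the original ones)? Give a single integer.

Op 1: fork(P0) -> P1. 2 ppages; refcounts: pp0:2 pp1:2
Op 2: write(P0, v0, 179). refcount(pp0)=2>1 -> COPY to pp2. 3 ppages; refcounts: pp0:1 pp1:2 pp2:1
Op 3: write(P1, v1, 148). refcount(pp1)=2>1 -> COPY to pp3. 4 ppages; refcounts: pp0:1 pp1:1 pp2:1 pp3:1
Op 4: write(P0, v1, 109). refcount(pp1)=1 -> write in place. 4 ppages; refcounts: pp0:1 pp1:1 pp2:1 pp3:1
Op 5: fork(P0) -> P2. 4 ppages; refcounts: pp0:1 pp1:2 pp2:2 pp3:1

Answer: 4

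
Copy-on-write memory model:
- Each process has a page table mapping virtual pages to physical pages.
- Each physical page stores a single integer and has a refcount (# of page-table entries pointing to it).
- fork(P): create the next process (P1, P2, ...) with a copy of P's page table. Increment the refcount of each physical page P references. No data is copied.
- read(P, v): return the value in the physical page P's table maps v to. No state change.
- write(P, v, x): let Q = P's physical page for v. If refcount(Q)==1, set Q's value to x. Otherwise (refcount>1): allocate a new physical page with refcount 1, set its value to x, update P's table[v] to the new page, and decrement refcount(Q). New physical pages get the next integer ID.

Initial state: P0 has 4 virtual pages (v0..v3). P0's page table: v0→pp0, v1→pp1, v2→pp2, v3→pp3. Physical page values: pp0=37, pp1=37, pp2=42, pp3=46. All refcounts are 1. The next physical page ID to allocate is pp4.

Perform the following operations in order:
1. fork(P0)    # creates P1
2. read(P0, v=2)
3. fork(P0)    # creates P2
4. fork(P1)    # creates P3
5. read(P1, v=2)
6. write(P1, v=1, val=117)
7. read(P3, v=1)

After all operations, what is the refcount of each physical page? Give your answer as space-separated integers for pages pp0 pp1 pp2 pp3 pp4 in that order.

Answer: 4 3 4 4 1

Derivation:
Op 1: fork(P0) -> P1. 4 ppages; refcounts: pp0:2 pp1:2 pp2:2 pp3:2
Op 2: read(P0, v2) -> 42. No state change.
Op 3: fork(P0) -> P2. 4 ppages; refcounts: pp0:3 pp1:3 pp2:3 pp3:3
Op 4: fork(P1) -> P3. 4 ppages; refcounts: pp0:4 pp1:4 pp2:4 pp3:4
Op 5: read(P1, v2) -> 42. No state change.
Op 6: write(P1, v1, 117). refcount(pp1)=4>1 -> COPY to pp4. 5 ppages; refcounts: pp0:4 pp1:3 pp2:4 pp3:4 pp4:1
Op 7: read(P3, v1) -> 37. No state change.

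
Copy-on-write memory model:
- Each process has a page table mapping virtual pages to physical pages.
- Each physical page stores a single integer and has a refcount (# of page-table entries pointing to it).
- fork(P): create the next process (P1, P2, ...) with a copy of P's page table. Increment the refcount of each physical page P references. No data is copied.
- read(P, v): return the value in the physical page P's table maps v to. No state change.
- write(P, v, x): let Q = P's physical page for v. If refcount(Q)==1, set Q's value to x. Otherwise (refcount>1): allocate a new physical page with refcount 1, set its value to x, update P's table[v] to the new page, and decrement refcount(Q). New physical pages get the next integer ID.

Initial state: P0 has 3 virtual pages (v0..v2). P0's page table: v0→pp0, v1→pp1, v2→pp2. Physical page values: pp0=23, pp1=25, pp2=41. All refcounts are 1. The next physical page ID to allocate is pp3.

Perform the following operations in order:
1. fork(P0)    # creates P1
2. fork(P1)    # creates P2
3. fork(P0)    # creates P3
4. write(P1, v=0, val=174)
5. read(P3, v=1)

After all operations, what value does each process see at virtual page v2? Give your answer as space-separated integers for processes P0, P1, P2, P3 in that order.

Answer: 41 41 41 41

Derivation:
Op 1: fork(P0) -> P1. 3 ppages; refcounts: pp0:2 pp1:2 pp2:2
Op 2: fork(P1) -> P2. 3 ppages; refcounts: pp0:3 pp1:3 pp2:3
Op 3: fork(P0) -> P3. 3 ppages; refcounts: pp0:4 pp1:4 pp2:4
Op 4: write(P1, v0, 174). refcount(pp0)=4>1 -> COPY to pp3. 4 ppages; refcounts: pp0:3 pp1:4 pp2:4 pp3:1
Op 5: read(P3, v1) -> 25. No state change.
P0: v2 -> pp2 = 41
P1: v2 -> pp2 = 41
P2: v2 -> pp2 = 41
P3: v2 -> pp2 = 41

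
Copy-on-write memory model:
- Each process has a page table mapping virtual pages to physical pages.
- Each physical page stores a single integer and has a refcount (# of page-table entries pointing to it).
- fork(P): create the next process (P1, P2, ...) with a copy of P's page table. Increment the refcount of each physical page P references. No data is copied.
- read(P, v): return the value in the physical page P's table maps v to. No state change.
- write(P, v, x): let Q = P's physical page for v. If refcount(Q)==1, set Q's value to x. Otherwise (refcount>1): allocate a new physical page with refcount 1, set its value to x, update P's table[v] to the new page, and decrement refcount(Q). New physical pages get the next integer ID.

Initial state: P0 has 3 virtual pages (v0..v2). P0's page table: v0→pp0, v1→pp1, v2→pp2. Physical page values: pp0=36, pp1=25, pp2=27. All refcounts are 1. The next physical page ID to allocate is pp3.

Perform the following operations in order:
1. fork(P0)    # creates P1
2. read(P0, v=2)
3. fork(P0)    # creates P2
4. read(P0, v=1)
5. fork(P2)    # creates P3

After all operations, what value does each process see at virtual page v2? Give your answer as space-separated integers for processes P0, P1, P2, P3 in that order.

Answer: 27 27 27 27

Derivation:
Op 1: fork(P0) -> P1. 3 ppages; refcounts: pp0:2 pp1:2 pp2:2
Op 2: read(P0, v2) -> 27. No state change.
Op 3: fork(P0) -> P2. 3 ppages; refcounts: pp0:3 pp1:3 pp2:3
Op 4: read(P0, v1) -> 25. No state change.
Op 5: fork(P2) -> P3. 3 ppages; refcounts: pp0:4 pp1:4 pp2:4
P0: v2 -> pp2 = 27
P1: v2 -> pp2 = 27
P2: v2 -> pp2 = 27
P3: v2 -> pp2 = 27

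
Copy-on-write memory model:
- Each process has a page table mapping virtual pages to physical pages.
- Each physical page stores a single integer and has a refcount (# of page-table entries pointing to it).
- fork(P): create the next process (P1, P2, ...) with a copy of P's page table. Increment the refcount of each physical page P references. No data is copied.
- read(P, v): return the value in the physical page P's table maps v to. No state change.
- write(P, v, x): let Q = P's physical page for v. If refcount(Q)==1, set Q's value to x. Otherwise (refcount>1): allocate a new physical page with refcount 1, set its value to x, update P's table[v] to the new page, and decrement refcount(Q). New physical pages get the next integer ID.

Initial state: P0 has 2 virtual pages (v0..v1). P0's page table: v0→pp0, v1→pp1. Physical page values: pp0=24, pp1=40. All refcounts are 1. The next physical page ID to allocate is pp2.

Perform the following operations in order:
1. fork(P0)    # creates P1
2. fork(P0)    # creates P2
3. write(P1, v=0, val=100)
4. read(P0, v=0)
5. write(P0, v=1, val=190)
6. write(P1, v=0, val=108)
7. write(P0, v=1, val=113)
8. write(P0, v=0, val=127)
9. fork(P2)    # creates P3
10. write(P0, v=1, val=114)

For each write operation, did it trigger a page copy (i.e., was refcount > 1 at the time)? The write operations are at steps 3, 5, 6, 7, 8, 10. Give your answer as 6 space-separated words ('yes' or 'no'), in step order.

Op 1: fork(P0) -> P1. 2 ppages; refcounts: pp0:2 pp1:2
Op 2: fork(P0) -> P2. 2 ppages; refcounts: pp0:3 pp1:3
Op 3: write(P1, v0, 100). refcount(pp0)=3>1 -> COPY to pp2. 3 ppages; refcounts: pp0:2 pp1:3 pp2:1
Op 4: read(P0, v0) -> 24. No state change.
Op 5: write(P0, v1, 190). refcount(pp1)=3>1 -> COPY to pp3. 4 ppages; refcounts: pp0:2 pp1:2 pp2:1 pp3:1
Op 6: write(P1, v0, 108). refcount(pp2)=1 -> write in place. 4 ppages; refcounts: pp0:2 pp1:2 pp2:1 pp3:1
Op 7: write(P0, v1, 113). refcount(pp3)=1 -> write in place. 4 ppages; refcounts: pp0:2 pp1:2 pp2:1 pp3:1
Op 8: write(P0, v0, 127). refcount(pp0)=2>1 -> COPY to pp4. 5 ppages; refcounts: pp0:1 pp1:2 pp2:1 pp3:1 pp4:1
Op 9: fork(P2) -> P3. 5 ppages; refcounts: pp0:2 pp1:3 pp2:1 pp3:1 pp4:1
Op 10: write(P0, v1, 114). refcount(pp3)=1 -> write in place. 5 ppages; refcounts: pp0:2 pp1:3 pp2:1 pp3:1 pp4:1

yes yes no no yes no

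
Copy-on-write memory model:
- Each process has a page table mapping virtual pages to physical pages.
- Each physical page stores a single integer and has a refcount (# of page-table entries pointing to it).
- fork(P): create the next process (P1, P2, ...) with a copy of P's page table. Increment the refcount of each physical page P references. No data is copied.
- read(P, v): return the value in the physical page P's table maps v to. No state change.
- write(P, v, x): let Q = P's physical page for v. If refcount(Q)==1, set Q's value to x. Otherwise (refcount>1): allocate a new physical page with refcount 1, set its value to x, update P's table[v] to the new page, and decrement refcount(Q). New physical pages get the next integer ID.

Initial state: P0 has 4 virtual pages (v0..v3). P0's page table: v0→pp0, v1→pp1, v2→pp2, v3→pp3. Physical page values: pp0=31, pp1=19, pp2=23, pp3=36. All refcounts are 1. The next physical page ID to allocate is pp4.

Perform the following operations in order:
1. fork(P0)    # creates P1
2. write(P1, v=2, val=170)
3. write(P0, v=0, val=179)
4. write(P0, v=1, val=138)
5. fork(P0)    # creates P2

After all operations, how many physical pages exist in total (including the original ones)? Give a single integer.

Answer: 7

Derivation:
Op 1: fork(P0) -> P1. 4 ppages; refcounts: pp0:2 pp1:2 pp2:2 pp3:2
Op 2: write(P1, v2, 170). refcount(pp2)=2>1 -> COPY to pp4. 5 ppages; refcounts: pp0:2 pp1:2 pp2:1 pp3:2 pp4:1
Op 3: write(P0, v0, 179). refcount(pp0)=2>1 -> COPY to pp5. 6 ppages; refcounts: pp0:1 pp1:2 pp2:1 pp3:2 pp4:1 pp5:1
Op 4: write(P0, v1, 138). refcount(pp1)=2>1 -> COPY to pp6. 7 ppages; refcounts: pp0:1 pp1:1 pp2:1 pp3:2 pp4:1 pp5:1 pp6:1
Op 5: fork(P0) -> P2. 7 ppages; refcounts: pp0:1 pp1:1 pp2:2 pp3:3 pp4:1 pp5:2 pp6:2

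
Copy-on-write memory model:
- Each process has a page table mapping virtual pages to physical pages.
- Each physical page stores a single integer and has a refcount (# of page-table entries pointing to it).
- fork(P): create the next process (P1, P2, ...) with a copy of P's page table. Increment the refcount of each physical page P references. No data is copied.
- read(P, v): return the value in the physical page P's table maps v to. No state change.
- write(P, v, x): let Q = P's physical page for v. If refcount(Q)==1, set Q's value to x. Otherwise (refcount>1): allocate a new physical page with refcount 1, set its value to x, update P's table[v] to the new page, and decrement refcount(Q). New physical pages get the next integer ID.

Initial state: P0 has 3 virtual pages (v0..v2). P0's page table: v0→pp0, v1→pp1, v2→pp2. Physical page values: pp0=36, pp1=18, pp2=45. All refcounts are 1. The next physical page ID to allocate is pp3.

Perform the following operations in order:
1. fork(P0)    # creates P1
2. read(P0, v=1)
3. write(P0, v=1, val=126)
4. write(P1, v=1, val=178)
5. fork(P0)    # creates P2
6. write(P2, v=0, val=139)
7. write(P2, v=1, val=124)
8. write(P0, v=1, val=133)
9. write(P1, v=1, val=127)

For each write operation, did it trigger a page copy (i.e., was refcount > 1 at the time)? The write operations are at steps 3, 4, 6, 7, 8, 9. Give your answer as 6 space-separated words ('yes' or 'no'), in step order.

Op 1: fork(P0) -> P1. 3 ppages; refcounts: pp0:2 pp1:2 pp2:2
Op 2: read(P0, v1) -> 18. No state change.
Op 3: write(P0, v1, 126). refcount(pp1)=2>1 -> COPY to pp3. 4 ppages; refcounts: pp0:2 pp1:1 pp2:2 pp3:1
Op 4: write(P1, v1, 178). refcount(pp1)=1 -> write in place. 4 ppages; refcounts: pp0:2 pp1:1 pp2:2 pp3:1
Op 5: fork(P0) -> P2. 4 ppages; refcounts: pp0:3 pp1:1 pp2:3 pp3:2
Op 6: write(P2, v0, 139). refcount(pp0)=3>1 -> COPY to pp4. 5 ppages; refcounts: pp0:2 pp1:1 pp2:3 pp3:2 pp4:1
Op 7: write(P2, v1, 124). refcount(pp3)=2>1 -> COPY to pp5. 6 ppages; refcounts: pp0:2 pp1:1 pp2:3 pp3:1 pp4:1 pp5:1
Op 8: write(P0, v1, 133). refcount(pp3)=1 -> write in place. 6 ppages; refcounts: pp0:2 pp1:1 pp2:3 pp3:1 pp4:1 pp5:1
Op 9: write(P1, v1, 127). refcount(pp1)=1 -> write in place. 6 ppages; refcounts: pp0:2 pp1:1 pp2:3 pp3:1 pp4:1 pp5:1

yes no yes yes no no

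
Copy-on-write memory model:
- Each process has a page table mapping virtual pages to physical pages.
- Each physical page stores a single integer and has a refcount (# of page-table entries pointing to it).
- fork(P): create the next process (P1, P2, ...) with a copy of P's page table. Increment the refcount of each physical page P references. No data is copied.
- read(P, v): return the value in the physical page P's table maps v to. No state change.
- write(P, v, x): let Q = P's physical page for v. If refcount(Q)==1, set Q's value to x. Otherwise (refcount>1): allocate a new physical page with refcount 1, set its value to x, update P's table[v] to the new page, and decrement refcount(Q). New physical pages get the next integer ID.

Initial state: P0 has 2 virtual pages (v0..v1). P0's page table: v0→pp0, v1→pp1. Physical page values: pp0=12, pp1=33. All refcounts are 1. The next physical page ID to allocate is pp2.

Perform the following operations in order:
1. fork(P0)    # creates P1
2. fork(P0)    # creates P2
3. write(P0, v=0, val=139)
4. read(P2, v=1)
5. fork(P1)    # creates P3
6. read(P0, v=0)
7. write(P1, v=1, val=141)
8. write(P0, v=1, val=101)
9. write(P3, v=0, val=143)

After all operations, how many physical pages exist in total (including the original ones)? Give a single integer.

Answer: 6

Derivation:
Op 1: fork(P0) -> P1. 2 ppages; refcounts: pp0:2 pp1:2
Op 2: fork(P0) -> P2. 2 ppages; refcounts: pp0:3 pp1:3
Op 3: write(P0, v0, 139). refcount(pp0)=3>1 -> COPY to pp2. 3 ppages; refcounts: pp0:2 pp1:3 pp2:1
Op 4: read(P2, v1) -> 33. No state change.
Op 5: fork(P1) -> P3. 3 ppages; refcounts: pp0:3 pp1:4 pp2:1
Op 6: read(P0, v0) -> 139. No state change.
Op 7: write(P1, v1, 141). refcount(pp1)=4>1 -> COPY to pp3. 4 ppages; refcounts: pp0:3 pp1:3 pp2:1 pp3:1
Op 8: write(P0, v1, 101). refcount(pp1)=3>1 -> COPY to pp4. 5 ppages; refcounts: pp0:3 pp1:2 pp2:1 pp3:1 pp4:1
Op 9: write(P3, v0, 143). refcount(pp0)=3>1 -> COPY to pp5. 6 ppages; refcounts: pp0:2 pp1:2 pp2:1 pp3:1 pp4:1 pp5:1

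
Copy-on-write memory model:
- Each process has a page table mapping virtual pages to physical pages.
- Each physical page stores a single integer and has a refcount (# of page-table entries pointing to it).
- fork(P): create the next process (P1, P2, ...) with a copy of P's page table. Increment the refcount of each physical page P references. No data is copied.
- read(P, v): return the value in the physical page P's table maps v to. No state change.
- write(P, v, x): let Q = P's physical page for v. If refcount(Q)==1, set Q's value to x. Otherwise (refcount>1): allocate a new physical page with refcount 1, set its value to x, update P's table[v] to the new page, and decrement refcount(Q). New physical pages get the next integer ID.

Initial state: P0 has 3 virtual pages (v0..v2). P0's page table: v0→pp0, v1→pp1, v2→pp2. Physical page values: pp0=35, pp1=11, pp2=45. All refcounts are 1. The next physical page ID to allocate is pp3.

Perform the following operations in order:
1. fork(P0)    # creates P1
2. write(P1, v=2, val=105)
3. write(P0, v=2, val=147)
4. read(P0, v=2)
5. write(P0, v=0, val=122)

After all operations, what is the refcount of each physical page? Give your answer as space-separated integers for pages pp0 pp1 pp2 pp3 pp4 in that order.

Op 1: fork(P0) -> P1. 3 ppages; refcounts: pp0:2 pp1:2 pp2:2
Op 2: write(P1, v2, 105). refcount(pp2)=2>1 -> COPY to pp3. 4 ppages; refcounts: pp0:2 pp1:2 pp2:1 pp3:1
Op 3: write(P0, v2, 147). refcount(pp2)=1 -> write in place. 4 ppages; refcounts: pp0:2 pp1:2 pp2:1 pp3:1
Op 4: read(P0, v2) -> 147. No state change.
Op 5: write(P0, v0, 122). refcount(pp0)=2>1 -> COPY to pp4. 5 ppages; refcounts: pp0:1 pp1:2 pp2:1 pp3:1 pp4:1

Answer: 1 2 1 1 1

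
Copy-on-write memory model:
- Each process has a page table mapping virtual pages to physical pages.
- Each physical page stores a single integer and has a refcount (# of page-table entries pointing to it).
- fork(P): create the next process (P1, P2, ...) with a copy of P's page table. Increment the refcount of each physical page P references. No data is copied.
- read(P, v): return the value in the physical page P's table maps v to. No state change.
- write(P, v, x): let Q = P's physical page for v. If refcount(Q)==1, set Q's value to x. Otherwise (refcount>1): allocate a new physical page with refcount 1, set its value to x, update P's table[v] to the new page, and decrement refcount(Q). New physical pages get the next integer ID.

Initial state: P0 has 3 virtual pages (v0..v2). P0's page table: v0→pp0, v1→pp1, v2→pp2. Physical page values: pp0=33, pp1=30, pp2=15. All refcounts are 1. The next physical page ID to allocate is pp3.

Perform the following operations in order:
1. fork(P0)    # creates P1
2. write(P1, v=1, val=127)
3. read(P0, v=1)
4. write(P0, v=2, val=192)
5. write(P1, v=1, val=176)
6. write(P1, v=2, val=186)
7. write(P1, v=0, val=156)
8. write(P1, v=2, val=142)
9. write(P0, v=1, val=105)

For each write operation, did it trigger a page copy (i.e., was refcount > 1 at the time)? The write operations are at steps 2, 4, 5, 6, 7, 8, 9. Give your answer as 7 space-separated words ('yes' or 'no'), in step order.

Op 1: fork(P0) -> P1. 3 ppages; refcounts: pp0:2 pp1:2 pp2:2
Op 2: write(P1, v1, 127). refcount(pp1)=2>1 -> COPY to pp3. 4 ppages; refcounts: pp0:2 pp1:1 pp2:2 pp3:1
Op 3: read(P0, v1) -> 30. No state change.
Op 4: write(P0, v2, 192). refcount(pp2)=2>1 -> COPY to pp4. 5 ppages; refcounts: pp0:2 pp1:1 pp2:1 pp3:1 pp4:1
Op 5: write(P1, v1, 176). refcount(pp3)=1 -> write in place. 5 ppages; refcounts: pp0:2 pp1:1 pp2:1 pp3:1 pp4:1
Op 6: write(P1, v2, 186). refcount(pp2)=1 -> write in place. 5 ppages; refcounts: pp0:2 pp1:1 pp2:1 pp3:1 pp4:1
Op 7: write(P1, v0, 156). refcount(pp0)=2>1 -> COPY to pp5. 6 ppages; refcounts: pp0:1 pp1:1 pp2:1 pp3:1 pp4:1 pp5:1
Op 8: write(P1, v2, 142). refcount(pp2)=1 -> write in place. 6 ppages; refcounts: pp0:1 pp1:1 pp2:1 pp3:1 pp4:1 pp5:1
Op 9: write(P0, v1, 105). refcount(pp1)=1 -> write in place. 6 ppages; refcounts: pp0:1 pp1:1 pp2:1 pp3:1 pp4:1 pp5:1

yes yes no no yes no no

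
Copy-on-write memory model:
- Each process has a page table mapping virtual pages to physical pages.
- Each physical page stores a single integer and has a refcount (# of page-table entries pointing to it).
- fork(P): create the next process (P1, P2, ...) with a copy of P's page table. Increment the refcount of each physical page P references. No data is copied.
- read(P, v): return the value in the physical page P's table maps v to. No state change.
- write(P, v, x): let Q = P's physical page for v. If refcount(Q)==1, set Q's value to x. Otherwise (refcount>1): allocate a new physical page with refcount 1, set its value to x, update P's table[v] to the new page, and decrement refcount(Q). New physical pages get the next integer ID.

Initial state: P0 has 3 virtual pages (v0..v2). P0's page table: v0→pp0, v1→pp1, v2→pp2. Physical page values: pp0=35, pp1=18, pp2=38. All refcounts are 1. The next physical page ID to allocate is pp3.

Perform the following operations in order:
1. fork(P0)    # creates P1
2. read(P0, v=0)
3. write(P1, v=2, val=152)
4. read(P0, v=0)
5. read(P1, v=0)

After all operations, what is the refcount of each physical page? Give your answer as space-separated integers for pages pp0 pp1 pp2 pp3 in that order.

Op 1: fork(P0) -> P1. 3 ppages; refcounts: pp0:2 pp1:2 pp2:2
Op 2: read(P0, v0) -> 35. No state change.
Op 3: write(P1, v2, 152). refcount(pp2)=2>1 -> COPY to pp3. 4 ppages; refcounts: pp0:2 pp1:2 pp2:1 pp3:1
Op 4: read(P0, v0) -> 35. No state change.
Op 5: read(P1, v0) -> 35. No state change.

Answer: 2 2 1 1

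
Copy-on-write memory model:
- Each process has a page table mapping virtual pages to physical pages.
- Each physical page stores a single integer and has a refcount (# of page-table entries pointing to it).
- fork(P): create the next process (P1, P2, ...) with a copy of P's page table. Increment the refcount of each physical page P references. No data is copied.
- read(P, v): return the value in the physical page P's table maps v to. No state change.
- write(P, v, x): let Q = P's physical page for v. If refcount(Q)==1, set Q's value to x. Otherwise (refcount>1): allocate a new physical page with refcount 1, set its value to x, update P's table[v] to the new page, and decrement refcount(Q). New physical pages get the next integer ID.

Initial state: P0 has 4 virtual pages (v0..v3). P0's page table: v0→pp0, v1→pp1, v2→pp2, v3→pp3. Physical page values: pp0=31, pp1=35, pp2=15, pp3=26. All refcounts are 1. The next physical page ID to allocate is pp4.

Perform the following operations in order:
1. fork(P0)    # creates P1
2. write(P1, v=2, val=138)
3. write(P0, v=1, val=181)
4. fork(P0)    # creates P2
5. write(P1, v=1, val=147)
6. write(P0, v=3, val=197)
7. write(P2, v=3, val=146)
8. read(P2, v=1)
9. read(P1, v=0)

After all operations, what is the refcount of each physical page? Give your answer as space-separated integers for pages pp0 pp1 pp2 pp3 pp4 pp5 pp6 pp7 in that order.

Answer: 3 1 2 1 1 2 1 1

Derivation:
Op 1: fork(P0) -> P1. 4 ppages; refcounts: pp0:2 pp1:2 pp2:2 pp3:2
Op 2: write(P1, v2, 138). refcount(pp2)=2>1 -> COPY to pp4. 5 ppages; refcounts: pp0:2 pp1:2 pp2:1 pp3:2 pp4:1
Op 3: write(P0, v1, 181). refcount(pp1)=2>1 -> COPY to pp5. 6 ppages; refcounts: pp0:2 pp1:1 pp2:1 pp3:2 pp4:1 pp5:1
Op 4: fork(P0) -> P2. 6 ppages; refcounts: pp0:3 pp1:1 pp2:2 pp3:3 pp4:1 pp5:2
Op 5: write(P1, v1, 147). refcount(pp1)=1 -> write in place. 6 ppages; refcounts: pp0:3 pp1:1 pp2:2 pp3:3 pp4:1 pp5:2
Op 6: write(P0, v3, 197). refcount(pp3)=3>1 -> COPY to pp6. 7 ppages; refcounts: pp0:3 pp1:1 pp2:2 pp3:2 pp4:1 pp5:2 pp6:1
Op 7: write(P2, v3, 146). refcount(pp3)=2>1 -> COPY to pp7. 8 ppages; refcounts: pp0:3 pp1:1 pp2:2 pp3:1 pp4:1 pp5:2 pp6:1 pp7:1
Op 8: read(P2, v1) -> 181. No state change.
Op 9: read(P1, v0) -> 31. No state change.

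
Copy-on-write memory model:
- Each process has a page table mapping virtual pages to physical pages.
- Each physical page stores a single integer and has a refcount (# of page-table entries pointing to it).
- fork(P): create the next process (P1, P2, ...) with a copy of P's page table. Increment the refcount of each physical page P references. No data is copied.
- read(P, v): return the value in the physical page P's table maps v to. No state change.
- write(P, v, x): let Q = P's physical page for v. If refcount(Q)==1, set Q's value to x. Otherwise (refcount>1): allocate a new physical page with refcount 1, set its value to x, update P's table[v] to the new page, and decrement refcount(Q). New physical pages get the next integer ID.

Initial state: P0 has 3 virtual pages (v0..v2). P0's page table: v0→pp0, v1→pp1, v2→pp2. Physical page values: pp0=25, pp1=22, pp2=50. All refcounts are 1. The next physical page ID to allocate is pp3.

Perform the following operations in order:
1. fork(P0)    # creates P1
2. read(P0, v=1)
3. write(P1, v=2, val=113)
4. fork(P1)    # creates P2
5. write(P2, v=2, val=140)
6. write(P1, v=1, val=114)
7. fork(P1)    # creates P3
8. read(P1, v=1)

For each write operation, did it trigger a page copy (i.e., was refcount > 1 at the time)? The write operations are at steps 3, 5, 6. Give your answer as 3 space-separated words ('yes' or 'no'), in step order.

Op 1: fork(P0) -> P1. 3 ppages; refcounts: pp0:2 pp1:2 pp2:2
Op 2: read(P0, v1) -> 22. No state change.
Op 3: write(P1, v2, 113). refcount(pp2)=2>1 -> COPY to pp3. 4 ppages; refcounts: pp0:2 pp1:2 pp2:1 pp3:1
Op 4: fork(P1) -> P2. 4 ppages; refcounts: pp0:3 pp1:3 pp2:1 pp3:2
Op 5: write(P2, v2, 140). refcount(pp3)=2>1 -> COPY to pp4. 5 ppages; refcounts: pp0:3 pp1:3 pp2:1 pp3:1 pp4:1
Op 6: write(P1, v1, 114). refcount(pp1)=3>1 -> COPY to pp5. 6 ppages; refcounts: pp0:3 pp1:2 pp2:1 pp3:1 pp4:1 pp5:1
Op 7: fork(P1) -> P3. 6 ppages; refcounts: pp0:4 pp1:2 pp2:1 pp3:2 pp4:1 pp5:2
Op 8: read(P1, v1) -> 114. No state change.

yes yes yes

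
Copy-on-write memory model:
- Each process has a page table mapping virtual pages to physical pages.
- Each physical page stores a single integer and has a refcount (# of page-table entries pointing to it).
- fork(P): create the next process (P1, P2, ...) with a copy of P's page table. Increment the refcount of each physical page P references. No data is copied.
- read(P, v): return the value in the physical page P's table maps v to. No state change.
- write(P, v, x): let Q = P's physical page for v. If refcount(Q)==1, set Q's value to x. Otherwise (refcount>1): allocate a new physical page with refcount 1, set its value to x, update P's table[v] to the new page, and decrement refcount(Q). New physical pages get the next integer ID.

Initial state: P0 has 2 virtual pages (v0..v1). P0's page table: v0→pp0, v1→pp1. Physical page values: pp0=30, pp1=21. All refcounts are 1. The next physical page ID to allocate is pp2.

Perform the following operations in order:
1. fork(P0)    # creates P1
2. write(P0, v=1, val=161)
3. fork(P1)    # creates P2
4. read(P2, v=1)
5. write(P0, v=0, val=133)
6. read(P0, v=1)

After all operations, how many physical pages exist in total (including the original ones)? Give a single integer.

Answer: 4

Derivation:
Op 1: fork(P0) -> P1. 2 ppages; refcounts: pp0:2 pp1:2
Op 2: write(P0, v1, 161). refcount(pp1)=2>1 -> COPY to pp2. 3 ppages; refcounts: pp0:2 pp1:1 pp2:1
Op 3: fork(P1) -> P2. 3 ppages; refcounts: pp0:3 pp1:2 pp2:1
Op 4: read(P2, v1) -> 21. No state change.
Op 5: write(P0, v0, 133). refcount(pp0)=3>1 -> COPY to pp3. 4 ppages; refcounts: pp0:2 pp1:2 pp2:1 pp3:1
Op 6: read(P0, v1) -> 161. No state change.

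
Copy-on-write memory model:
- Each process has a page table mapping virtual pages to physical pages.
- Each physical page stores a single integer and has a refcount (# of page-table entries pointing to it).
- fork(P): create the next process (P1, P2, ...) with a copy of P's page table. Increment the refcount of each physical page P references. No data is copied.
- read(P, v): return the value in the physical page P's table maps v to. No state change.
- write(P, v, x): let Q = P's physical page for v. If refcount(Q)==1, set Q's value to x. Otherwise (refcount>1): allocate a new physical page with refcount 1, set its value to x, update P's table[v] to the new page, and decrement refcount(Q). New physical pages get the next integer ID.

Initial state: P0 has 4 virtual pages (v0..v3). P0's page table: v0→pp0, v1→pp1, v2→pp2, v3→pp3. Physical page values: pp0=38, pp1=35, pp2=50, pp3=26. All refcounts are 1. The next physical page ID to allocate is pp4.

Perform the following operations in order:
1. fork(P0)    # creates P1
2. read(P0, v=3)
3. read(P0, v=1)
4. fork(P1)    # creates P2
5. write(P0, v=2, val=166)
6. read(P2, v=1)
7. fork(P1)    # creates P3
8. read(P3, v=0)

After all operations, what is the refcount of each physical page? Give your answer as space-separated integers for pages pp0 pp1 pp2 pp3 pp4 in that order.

Op 1: fork(P0) -> P1. 4 ppages; refcounts: pp0:2 pp1:2 pp2:2 pp3:2
Op 2: read(P0, v3) -> 26. No state change.
Op 3: read(P0, v1) -> 35. No state change.
Op 4: fork(P1) -> P2. 4 ppages; refcounts: pp0:3 pp1:3 pp2:3 pp3:3
Op 5: write(P0, v2, 166). refcount(pp2)=3>1 -> COPY to pp4. 5 ppages; refcounts: pp0:3 pp1:3 pp2:2 pp3:3 pp4:1
Op 6: read(P2, v1) -> 35. No state change.
Op 7: fork(P1) -> P3. 5 ppages; refcounts: pp0:4 pp1:4 pp2:3 pp3:4 pp4:1
Op 8: read(P3, v0) -> 38. No state change.

Answer: 4 4 3 4 1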